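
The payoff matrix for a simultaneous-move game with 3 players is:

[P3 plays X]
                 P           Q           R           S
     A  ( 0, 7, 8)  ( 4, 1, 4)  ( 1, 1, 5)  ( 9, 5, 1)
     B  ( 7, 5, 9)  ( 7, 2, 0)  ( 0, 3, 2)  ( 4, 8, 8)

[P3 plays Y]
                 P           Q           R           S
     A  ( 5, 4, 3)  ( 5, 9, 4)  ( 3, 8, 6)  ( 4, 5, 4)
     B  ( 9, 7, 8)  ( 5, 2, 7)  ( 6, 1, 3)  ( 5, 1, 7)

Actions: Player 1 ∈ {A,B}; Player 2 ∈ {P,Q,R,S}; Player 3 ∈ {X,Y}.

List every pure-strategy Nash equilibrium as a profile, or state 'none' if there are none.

NE set: (A,Q,Y)

(A,P,X): not NE [P1→B gives 7>0]
(A,P,Y): not NE [P1→B gives 9>5; P2→Q gives 9>4; P3→X gives 8>3]
(A,Q,X): not NE [P1→B gives 7>4; P2→P gives 7>1]
(A,Q,Y): NE
(A,R,X): not NE [P2→P gives 7>1; P3→Y gives 6>5]
(A,R,Y): not NE [P1→B gives 6>3; P2→Q gives 9>8]
(A,S,X): not NE [P2→P gives 7>5; P3→Y gives 4>1]
(A,S,Y): not NE [P1→B gives 5>4; P2→Q gives 9>5]
(B,P,X): not NE [P2→S gives 8>5]
(B,P,Y): not NE [P3→X gives 9>8]
(B,Q,X): not NE [P2→S gives 8>2; P3→Y gives 7>0]
(B,Q,Y): not NE [P2→P gives 7>2]
(B,R,X): not NE [P1→A gives 1>0; P2→S gives 8>3; P3→Y gives 3>2]
(B,R,Y): not NE [P2→P gives 7>1]
(B,S,X): not NE [P1→A gives 9>4]
(B,S,Y): not NE [P2→P gives 7>1; P3→X gives 8>7]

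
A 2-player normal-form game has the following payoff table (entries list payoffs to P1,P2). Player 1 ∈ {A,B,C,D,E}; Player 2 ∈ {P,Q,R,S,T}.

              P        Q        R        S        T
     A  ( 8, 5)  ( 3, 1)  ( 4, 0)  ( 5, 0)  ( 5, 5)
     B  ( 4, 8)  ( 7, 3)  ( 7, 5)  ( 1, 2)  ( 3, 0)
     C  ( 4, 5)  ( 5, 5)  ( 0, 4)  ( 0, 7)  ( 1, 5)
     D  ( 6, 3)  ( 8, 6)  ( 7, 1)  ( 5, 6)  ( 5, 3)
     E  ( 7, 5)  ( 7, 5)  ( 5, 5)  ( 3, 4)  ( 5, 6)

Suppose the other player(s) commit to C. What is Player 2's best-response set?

BR_2 = {S}

u_2(P vs C) = 5
u_2(Q vs C) = 5
u_2(R vs C) = 4
u_2(S vs C) = 7
u_2(T vs C) = 5
max payoff 7 at {S}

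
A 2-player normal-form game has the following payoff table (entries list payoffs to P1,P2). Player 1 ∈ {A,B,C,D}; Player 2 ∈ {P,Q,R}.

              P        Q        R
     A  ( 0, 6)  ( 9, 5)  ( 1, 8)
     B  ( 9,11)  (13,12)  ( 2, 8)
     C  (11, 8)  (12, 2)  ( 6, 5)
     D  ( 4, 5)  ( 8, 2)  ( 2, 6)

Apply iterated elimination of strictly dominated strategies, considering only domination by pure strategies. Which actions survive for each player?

P1 drop A (B beats it: P:9>0 Q:13>9 R:2>1)
P1 drop D (C beats it: P:11>4 Q:12>8 R:6>2)
P2 drop R (P beats it: B:11>8 C:8>5)
P1→{B,C} P2→{P,Q}

IESDS → P1:{B,C} P2:{P,Q}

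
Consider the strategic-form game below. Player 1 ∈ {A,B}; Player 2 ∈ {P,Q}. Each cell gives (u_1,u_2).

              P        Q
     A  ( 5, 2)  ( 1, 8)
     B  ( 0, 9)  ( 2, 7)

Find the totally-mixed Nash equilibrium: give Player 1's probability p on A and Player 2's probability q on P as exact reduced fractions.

P1 mixes 1/4 on A; P2 mixes 1/6 on P

P1 indiff ⇒ q·5+(1-q)·1 = q·0+(1-q)·2 ⇒ q(5) = (1-q)(1) ⇒ q = 1/6
P2 indiff ⇒ p·2+(1-p)·9 = p·8+(1-p)·7 ⇒ p(-6) = (1-p)(-2) ⇒ p = 1/4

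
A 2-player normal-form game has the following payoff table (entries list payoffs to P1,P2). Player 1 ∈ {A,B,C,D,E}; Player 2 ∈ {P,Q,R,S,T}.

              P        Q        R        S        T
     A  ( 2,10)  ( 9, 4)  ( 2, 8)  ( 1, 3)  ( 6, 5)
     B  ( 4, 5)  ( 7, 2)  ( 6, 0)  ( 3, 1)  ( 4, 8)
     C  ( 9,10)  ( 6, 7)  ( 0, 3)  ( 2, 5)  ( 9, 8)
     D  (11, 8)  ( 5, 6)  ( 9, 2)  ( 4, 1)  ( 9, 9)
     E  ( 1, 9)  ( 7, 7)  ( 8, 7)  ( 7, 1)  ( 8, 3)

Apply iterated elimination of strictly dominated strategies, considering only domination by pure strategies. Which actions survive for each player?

P2 drop Q (P beats it: A:10>4 B:5>2 C:10>7 D:8>6 E:9>7)
P1 drop A (D beats it: P:11>2 R:9>2 S:4>1 T:9>6)
P1 drop B (D beats it: P:11>4 R:9>6 S:4>3 T:9>4)
P2 drop R (P beats it: C:10>3 D:8>2 E:9>7)
P2 drop S (P beats it: C:10>5 D:8>1 E:9>1)
P1 drop E (C beats it: P:9>1 T:9>8)
P1→{C,D} P2→{P,T}

IESDS → P1:{C,D} P2:{P,T}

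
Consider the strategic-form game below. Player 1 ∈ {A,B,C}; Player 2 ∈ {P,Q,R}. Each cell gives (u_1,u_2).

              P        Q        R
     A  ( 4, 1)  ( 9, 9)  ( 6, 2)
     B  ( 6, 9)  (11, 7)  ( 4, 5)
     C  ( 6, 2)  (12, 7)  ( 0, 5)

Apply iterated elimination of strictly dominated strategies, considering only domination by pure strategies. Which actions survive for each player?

P2 drop R (Q beats it: A:9>2 B:7>5 C:7>5)
P1 drop A (B beats it: P:6>4 Q:11>9)
P1→{B,C} P2→{P,Q}

Survivors P1:{B,C} P2:{P,Q}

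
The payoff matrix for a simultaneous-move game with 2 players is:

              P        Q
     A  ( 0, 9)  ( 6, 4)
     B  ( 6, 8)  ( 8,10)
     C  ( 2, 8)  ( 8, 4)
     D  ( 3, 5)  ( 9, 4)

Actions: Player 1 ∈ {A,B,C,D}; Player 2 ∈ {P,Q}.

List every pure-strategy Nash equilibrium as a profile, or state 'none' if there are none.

(A,P): not NE [P1→B gives 6>0]
(A,Q): not NE [P1→D gives 9>6; P2→P gives 9>4]
(B,P): not NE [P2→Q gives 10>8]
(B,Q): not NE [P1→D gives 9>8]
(C,P): not NE [P1→B gives 6>2]
(C,Q): not NE [P1→D gives 9>8; P2→P gives 8>4]
(D,P): not NE [P1→B gives 6>3]
(D,Q): not NE [P2→P gives 5>4]

No pure NE.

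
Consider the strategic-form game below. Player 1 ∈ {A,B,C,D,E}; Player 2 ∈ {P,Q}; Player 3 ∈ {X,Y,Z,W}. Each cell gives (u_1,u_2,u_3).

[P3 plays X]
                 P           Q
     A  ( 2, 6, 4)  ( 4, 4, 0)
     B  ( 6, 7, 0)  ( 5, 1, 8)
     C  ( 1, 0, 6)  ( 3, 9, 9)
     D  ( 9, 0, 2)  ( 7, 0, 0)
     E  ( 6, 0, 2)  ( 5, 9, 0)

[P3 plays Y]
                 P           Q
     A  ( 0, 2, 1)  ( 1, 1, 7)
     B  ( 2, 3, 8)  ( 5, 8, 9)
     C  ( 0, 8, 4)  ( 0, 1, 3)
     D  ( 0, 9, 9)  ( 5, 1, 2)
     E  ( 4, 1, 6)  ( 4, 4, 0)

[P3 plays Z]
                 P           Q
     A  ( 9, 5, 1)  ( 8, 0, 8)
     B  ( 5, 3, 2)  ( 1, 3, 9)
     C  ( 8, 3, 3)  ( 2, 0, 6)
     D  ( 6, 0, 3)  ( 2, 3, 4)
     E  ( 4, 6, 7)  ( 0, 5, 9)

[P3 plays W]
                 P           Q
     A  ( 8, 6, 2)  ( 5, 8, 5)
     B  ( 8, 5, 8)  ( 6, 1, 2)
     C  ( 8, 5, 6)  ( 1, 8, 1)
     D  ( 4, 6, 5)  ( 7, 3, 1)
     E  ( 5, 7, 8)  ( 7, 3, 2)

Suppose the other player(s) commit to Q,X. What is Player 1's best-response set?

u_1(A vs Q,X) = 4
u_1(B vs Q,X) = 5
u_1(C vs Q,X) = 3
u_1(D vs Q,X) = 7
u_1(E vs Q,X) = 5
max payoff 7 at {D}

argmax u_1 = {D}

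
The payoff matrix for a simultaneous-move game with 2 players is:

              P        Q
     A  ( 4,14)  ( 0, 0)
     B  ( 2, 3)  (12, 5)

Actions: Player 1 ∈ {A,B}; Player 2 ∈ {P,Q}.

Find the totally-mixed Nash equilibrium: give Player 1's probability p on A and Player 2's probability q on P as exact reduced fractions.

P1 indiff ⇒ q·4+(1-q)·0 = q·2+(1-q)·12 ⇒ q(2) = (1-q)(12) ⇒ q = 6/7
P2 indiff ⇒ p·14+(1-p)·3 = p·0+(1-p)·5 ⇒ p(14) = (1-p)(2) ⇒ p = 1/8

p=1/8, q=6/7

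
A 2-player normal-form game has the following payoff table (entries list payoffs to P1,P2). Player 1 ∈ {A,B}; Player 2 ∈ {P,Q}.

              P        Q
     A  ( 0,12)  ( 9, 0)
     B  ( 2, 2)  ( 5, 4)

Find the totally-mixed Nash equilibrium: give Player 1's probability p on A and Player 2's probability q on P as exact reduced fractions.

P1 mixes 1/7 on A; P2 mixes 2/3 on P

P1 indiff ⇒ q·0+(1-q)·9 = q·2+(1-q)·5 ⇒ q(-2) = (1-q)(-4) ⇒ q = 2/3
P2 indiff ⇒ p·12+(1-p)·2 = p·0+(1-p)·4 ⇒ p(12) = (1-p)(2) ⇒ p = 1/7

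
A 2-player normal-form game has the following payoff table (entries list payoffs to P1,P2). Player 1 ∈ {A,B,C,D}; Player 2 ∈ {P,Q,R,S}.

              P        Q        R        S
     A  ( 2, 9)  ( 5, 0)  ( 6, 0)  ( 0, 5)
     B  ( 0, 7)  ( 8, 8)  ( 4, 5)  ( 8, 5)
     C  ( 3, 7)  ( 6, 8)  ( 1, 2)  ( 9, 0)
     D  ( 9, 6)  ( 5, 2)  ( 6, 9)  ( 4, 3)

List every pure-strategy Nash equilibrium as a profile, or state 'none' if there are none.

Nash profiles: (B,Q), (D,R)

(A,P): not NE [P1→D gives 9>2]
(A,Q): not NE [P1→B gives 8>5; P2→P gives 9>0]
(A,R): not NE [P2→P gives 9>0]
(A,S): not NE [P1→C gives 9>0; P2→P gives 9>5]
(B,P): not NE [P1→D gives 9>0; P2→Q gives 8>7]
(B,Q): NE
(B,R): not NE [P1→D gives 6>4; P2→Q gives 8>5]
(B,S): not NE [P1→C gives 9>8; P2→Q gives 8>5]
(C,P): not NE [P1→D gives 9>3; P2→Q gives 8>7]
(C,Q): not NE [P1→B gives 8>6]
(C,R): not NE [P1→D gives 6>1; P2→Q gives 8>2]
(C,S): not NE [P2→Q gives 8>0]
(D,P): not NE [P2→R gives 9>6]
(D,Q): not NE [P1→B gives 8>5; P2→R gives 9>2]
(D,R): NE
(D,S): not NE [P1→C gives 9>4; P2→R gives 9>3]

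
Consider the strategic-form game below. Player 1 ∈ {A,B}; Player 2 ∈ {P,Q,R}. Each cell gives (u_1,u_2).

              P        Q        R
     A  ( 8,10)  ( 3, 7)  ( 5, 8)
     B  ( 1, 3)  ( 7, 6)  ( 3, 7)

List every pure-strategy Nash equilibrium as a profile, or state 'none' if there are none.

Nash profiles: (A,P)

(A,P): NE
(A,Q): not NE [P1→B gives 7>3; P2→P gives 10>7]
(A,R): not NE [P2→P gives 10>8]
(B,P): not NE [P1→A gives 8>1; P2→R gives 7>3]
(B,Q): not NE [P2→R gives 7>6]
(B,R): not NE [P1→A gives 5>3]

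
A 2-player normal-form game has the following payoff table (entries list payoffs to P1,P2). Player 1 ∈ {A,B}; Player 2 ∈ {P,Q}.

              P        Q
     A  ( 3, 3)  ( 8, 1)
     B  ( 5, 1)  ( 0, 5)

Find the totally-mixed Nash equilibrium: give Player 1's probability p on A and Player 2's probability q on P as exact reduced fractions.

p=2/3, q=4/5

P1 indiff ⇒ q·3+(1-q)·8 = q·5+(1-q)·0 ⇒ q(-2) = (1-q)(-8) ⇒ q = 4/5
P2 indiff ⇒ p·3+(1-p)·1 = p·1+(1-p)·5 ⇒ p(2) = (1-p)(4) ⇒ p = 2/3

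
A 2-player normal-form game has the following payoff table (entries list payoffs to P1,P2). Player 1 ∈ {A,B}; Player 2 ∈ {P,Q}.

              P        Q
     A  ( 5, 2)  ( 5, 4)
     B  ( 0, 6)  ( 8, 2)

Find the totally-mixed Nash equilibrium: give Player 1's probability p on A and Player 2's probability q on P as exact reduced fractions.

P1 indiff ⇒ q·5+(1-q)·5 = q·0+(1-q)·8 ⇒ q(5) = (1-q)(3) ⇒ q = 3/8
P2 indiff ⇒ p·2+(1-p)·6 = p·4+(1-p)·2 ⇒ p(-2) = (1-p)(-4) ⇒ p = 2/3

(p,q) = (2/3, 3/8)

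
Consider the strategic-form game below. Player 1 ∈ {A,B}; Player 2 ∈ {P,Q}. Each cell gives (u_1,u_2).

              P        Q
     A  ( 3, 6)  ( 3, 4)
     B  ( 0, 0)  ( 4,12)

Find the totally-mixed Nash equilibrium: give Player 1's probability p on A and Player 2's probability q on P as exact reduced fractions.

P1 indiff ⇒ q·3+(1-q)·3 = q·0+(1-q)·4 ⇒ q(3) = (1-q)(1) ⇒ q = 1/4
P2 indiff ⇒ p·6+(1-p)·0 = p·4+(1-p)·12 ⇒ p(2) = (1-p)(12) ⇒ p = 6/7

P1 mixes 6/7 on A; P2 mixes 1/4 on P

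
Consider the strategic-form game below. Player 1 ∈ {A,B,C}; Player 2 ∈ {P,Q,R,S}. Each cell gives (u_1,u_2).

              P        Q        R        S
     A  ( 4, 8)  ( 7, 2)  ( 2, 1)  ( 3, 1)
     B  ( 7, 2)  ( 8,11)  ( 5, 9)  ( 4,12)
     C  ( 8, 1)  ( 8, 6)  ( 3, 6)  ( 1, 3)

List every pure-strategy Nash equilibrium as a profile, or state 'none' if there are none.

(A,P): not NE [P1→C gives 8>4]
(A,Q): not NE [P1→C gives 8>7; P2→P gives 8>2]
(A,R): not NE [P1→B gives 5>2; P2→P gives 8>1]
(A,S): not NE [P1→B gives 4>3; P2→P gives 8>1]
(B,P): not NE [P1→C gives 8>7; P2→S gives 12>2]
(B,Q): not NE [P2→S gives 12>11]
(B,R): not NE [P2→S gives 12>9]
(B,S): NE
(C,P): not NE [P2→R gives 6>1]
(C,Q): NE
(C,R): not NE [P1→B gives 5>3]
(C,S): not NE [P1→B gives 4>1; P2→R gives 6>3]

NE set: (B,S), (C,Q)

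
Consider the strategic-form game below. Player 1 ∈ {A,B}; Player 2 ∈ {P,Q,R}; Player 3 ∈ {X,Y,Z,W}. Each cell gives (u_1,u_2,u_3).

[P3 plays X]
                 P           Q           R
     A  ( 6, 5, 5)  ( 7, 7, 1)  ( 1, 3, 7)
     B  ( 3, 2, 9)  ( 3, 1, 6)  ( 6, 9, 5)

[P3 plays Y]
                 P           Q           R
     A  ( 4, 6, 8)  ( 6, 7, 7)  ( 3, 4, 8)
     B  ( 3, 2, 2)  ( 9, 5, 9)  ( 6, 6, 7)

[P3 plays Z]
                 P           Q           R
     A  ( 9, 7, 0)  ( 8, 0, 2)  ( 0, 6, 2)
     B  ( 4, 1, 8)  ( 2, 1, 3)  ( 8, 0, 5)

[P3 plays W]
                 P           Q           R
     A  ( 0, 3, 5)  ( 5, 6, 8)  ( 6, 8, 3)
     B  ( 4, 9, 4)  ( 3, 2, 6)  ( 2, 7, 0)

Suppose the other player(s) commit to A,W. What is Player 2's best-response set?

u_2(P vs A,W) = 3
u_2(Q vs A,W) = 6
u_2(R vs A,W) = 8
max payoff 8 at {R}

argmax u_2 = {R}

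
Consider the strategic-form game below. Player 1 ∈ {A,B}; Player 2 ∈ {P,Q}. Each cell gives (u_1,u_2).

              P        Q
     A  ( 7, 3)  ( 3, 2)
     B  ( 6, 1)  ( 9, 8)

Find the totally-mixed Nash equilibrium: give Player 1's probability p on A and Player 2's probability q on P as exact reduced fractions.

P1 indiff ⇒ q·7+(1-q)·3 = q·6+(1-q)·9 ⇒ q(1) = (1-q)(6) ⇒ q = 6/7
P2 indiff ⇒ p·3+(1-p)·1 = p·2+(1-p)·8 ⇒ p(1) = (1-p)(7) ⇒ p = 7/8

p=7/8, q=6/7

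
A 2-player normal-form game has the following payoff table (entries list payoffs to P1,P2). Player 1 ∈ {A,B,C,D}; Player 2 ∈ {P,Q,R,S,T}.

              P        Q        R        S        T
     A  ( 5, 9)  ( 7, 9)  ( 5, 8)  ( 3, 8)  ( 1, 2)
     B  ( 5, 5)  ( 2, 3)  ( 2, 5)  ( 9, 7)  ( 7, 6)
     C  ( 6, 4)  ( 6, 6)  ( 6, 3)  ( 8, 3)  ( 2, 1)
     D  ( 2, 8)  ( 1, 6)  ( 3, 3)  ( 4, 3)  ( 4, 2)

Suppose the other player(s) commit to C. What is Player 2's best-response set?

BR_2 = {Q}

u_2(P vs C) = 4
u_2(Q vs C) = 6
u_2(R vs C) = 3
u_2(S vs C) = 3
u_2(T vs C) = 1
max payoff 6 at {Q}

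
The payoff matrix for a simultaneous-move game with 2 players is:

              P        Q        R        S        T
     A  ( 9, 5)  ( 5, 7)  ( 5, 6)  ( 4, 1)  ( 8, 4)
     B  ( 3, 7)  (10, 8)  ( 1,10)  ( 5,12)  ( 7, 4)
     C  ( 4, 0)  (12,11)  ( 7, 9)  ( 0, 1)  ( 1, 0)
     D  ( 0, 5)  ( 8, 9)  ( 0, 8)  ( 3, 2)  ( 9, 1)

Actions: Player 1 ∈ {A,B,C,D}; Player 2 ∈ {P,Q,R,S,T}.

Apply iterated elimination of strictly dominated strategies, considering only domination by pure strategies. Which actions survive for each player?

P2 drop P (Q beats it: A:7>5 B:8>7 C:11>0 D:9>5)
P2 drop T (Q beats it: A:7>4 B:8>4 C:11>0 D:9>1)
P1 drop D (B beats it: Q:10>8 R:1>0 S:5>3)
P1→{A,B,C} P2→{Q,R,S}

IESDS → P1:{A,B,C} P2:{Q,R,S}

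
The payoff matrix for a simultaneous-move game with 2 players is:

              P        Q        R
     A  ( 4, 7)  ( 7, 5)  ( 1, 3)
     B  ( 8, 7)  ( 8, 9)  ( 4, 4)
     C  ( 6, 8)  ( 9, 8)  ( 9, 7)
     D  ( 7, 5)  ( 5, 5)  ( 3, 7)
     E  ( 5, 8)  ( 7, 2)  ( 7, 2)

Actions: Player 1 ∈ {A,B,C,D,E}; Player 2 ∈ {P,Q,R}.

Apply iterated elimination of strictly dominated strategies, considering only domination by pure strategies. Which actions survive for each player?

Remaining: P1:{B,C} P2:{P,Q}

P1 drop A (B beats it: P:8>4 Q:8>7 R:4>1)
P1 drop D (B beats it: P:8>7 Q:8>5 R:4>3)
P1 drop E (C beats it: P:6>5 Q:9>7 R:9>7)
P2 drop R (P beats it: B:7>4 C:8>7)
P1→{B,C} P2→{P,Q}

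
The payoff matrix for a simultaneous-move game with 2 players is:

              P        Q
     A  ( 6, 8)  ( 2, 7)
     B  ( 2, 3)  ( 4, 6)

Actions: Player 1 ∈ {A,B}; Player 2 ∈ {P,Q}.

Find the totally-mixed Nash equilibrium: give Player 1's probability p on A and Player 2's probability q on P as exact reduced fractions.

P1 indiff ⇒ q·6+(1-q)·2 = q·2+(1-q)·4 ⇒ q(4) = (1-q)(2) ⇒ q = 1/3
P2 indiff ⇒ p·8+(1-p)·3 = p·7+(1-p)·6 ⇒ p(1) = (1-p)(3) ⇒ p = 3/4

p=3/4, q=1/3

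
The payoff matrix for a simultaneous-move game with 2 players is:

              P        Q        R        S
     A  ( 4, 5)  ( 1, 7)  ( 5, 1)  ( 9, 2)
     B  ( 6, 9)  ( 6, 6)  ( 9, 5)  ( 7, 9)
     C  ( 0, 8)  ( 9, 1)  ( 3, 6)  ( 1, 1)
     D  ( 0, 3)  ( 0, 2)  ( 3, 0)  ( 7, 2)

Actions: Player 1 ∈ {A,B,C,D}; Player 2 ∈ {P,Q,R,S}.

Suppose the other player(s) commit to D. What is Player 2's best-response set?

u_2(P vs D) = 3
u_2(Q vs D) = 2
u_2(R vs D) = 0
u_2(S vs D) = 2
max payoff 3 at {P}

BR_2 = {P}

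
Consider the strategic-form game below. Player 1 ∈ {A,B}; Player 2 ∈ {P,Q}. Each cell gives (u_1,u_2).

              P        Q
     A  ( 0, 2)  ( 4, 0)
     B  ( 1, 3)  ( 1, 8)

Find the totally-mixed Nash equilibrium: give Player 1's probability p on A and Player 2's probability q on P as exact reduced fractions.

P1 indiff ⇒ q·0+(1-q)·4 = q·1+(1-q)·1 ⇒ q(-1) = (1-q)(-3) ⇒ q = 3/4
P2 indiff ⇒ p·2+(1-p)·3 = p·0+(1-p)·8 ⇒ p(2) = (1-p)(5) ⇒ p = 5/7

(p,q) = (5/7, 3/4)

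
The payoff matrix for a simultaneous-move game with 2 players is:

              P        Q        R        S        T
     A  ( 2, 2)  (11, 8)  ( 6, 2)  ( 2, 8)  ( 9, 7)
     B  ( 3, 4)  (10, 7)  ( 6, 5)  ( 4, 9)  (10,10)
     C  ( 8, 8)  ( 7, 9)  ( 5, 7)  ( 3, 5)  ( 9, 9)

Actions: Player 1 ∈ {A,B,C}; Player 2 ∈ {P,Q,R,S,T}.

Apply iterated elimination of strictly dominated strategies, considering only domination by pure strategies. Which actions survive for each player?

P2 drop P (Q beats it: A:8>2 B:7>4 C:9>8)
P1 drop C (B beats it: Q:10>7 R:6>5 S:4>3 T:10>9)
P2 drop R (Q beats it: A:8>2 B:7>5)
P1→{A,B} P2→{Q,S,T}

Remaining: P1:{A,B} P2:{Q,S,T}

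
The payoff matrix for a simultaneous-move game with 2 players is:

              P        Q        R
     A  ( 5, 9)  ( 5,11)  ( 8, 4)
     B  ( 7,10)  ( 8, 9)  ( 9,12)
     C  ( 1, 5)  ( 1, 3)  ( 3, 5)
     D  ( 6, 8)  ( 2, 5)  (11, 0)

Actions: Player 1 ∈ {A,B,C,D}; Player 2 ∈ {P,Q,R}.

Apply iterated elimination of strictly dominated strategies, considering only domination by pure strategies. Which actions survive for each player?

P1 drop A (B beats it: P:7>5 Q:8>5 R:9>8)
P1 drop C (B beats it: P:7>1 Q:8>1 R:9>3)
P2 drop Q (P beats it: B:10>9 D:8>5)
P1→{B,D} P2→{P,R}

IESDS → P1:{B,D} P2:{P,R}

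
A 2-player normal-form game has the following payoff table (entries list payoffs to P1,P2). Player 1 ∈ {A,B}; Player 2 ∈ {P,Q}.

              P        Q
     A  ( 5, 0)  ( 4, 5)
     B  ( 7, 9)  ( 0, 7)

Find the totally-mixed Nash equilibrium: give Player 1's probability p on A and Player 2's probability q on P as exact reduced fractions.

p=2/7, q=2/3

P1 indiff ⇒ q·5+(1-q)·4 = q·7+(1-q)·0 ⇒ q(-2) = (1-q)(-4) ⇒ q = 2/3
P2 indiff ⇒ p·0+(1-p)·9 = p·5+(1-p)·7 ⇒ p(-5) = (1-p)(-2) ⇒ p = 2/7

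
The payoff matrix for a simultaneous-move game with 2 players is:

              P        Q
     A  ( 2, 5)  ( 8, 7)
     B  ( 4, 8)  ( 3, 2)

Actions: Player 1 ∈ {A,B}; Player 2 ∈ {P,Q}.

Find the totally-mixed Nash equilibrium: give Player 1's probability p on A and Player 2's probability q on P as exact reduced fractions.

p=3/4, q=5/7

P1 indiff ⇒ q·2+(1-q)·8 = q·4+(1-q)·3 ⇒ q(-2) = (1-q)(-5) ⇒ q = 5/7
P2 indiff ⇒ p·5+(1-p)·8 = p·7+(1-p)·2 ⇒ p(-2) = (1-p)(-6) ⇒ p = 3/4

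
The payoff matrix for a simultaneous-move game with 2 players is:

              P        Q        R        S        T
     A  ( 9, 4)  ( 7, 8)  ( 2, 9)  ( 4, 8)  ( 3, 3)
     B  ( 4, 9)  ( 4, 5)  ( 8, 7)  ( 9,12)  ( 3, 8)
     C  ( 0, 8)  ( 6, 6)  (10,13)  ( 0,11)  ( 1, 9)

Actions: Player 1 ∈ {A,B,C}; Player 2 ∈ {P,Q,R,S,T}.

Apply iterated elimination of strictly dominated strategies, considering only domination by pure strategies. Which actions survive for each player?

P2 drop P (S beats it: A:8>4 B:12>9 C:11>8)
P2 drop Q (R beats it: A:9>8 B:7>5 C:13>6)
P2 drop T (S beats it: A:8>3 B:12>8 C:11>9)
P1 drop A (B beats it: R:8>2 S:9>4)
P1→{B,C} P2→{R,S}

IESDS → P1:{B,C} P2:{R,S}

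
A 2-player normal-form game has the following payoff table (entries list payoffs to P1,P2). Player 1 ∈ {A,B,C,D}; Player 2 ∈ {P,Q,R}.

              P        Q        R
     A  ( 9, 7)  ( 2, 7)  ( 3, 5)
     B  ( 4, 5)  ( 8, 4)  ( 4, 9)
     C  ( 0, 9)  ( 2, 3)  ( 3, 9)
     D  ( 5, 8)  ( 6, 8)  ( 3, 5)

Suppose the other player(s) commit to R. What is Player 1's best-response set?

u_1(A vs R) = 3
u_1(B vs R) = 4
u_1(C vs R) = 3
u_1(D vs R) = 3
max payoff 4 at {B}

P1 best: {B}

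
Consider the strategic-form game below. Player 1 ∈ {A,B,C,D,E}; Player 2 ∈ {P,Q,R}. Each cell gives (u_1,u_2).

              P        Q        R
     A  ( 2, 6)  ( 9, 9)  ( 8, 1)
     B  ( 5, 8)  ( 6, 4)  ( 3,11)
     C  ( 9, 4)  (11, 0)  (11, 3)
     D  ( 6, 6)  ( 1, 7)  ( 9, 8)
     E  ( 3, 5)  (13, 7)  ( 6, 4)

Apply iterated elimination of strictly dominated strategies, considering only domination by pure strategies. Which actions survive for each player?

Remaining: P1:{C,E} P2:{P,Q}

P1 drop A (C beats it: P:9>2 Q:11>9 R:11>8)
P1 drop B (C beats it: P:9>5 Q:11>6 R:11>3)
P1 drop D (C beats it: P:9>6 Q:11>1 R:11>9)
P2 drop R (P beats it: C:4>3 E:5>4)
P1→{C,E} P2→{P,Q}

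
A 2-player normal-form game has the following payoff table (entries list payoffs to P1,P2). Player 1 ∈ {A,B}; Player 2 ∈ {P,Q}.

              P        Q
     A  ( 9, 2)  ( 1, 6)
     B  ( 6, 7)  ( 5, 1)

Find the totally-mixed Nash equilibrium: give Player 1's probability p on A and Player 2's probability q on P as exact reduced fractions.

P1 indiff ⇒ q·9+(1-q)·1 = q·6+(1-q)·5 ⇒ q(3) = (1-q)(4) ⇒ q = 4/7
P2 indiff ⇒ p·2+(1-p)·7 = p·6+(1-p)·1 ⇒ p(-4) = (1-p)(-6) ⇒ p = 3/5

P1 mixes 3/5 on A; P2 mixes 4/7 on P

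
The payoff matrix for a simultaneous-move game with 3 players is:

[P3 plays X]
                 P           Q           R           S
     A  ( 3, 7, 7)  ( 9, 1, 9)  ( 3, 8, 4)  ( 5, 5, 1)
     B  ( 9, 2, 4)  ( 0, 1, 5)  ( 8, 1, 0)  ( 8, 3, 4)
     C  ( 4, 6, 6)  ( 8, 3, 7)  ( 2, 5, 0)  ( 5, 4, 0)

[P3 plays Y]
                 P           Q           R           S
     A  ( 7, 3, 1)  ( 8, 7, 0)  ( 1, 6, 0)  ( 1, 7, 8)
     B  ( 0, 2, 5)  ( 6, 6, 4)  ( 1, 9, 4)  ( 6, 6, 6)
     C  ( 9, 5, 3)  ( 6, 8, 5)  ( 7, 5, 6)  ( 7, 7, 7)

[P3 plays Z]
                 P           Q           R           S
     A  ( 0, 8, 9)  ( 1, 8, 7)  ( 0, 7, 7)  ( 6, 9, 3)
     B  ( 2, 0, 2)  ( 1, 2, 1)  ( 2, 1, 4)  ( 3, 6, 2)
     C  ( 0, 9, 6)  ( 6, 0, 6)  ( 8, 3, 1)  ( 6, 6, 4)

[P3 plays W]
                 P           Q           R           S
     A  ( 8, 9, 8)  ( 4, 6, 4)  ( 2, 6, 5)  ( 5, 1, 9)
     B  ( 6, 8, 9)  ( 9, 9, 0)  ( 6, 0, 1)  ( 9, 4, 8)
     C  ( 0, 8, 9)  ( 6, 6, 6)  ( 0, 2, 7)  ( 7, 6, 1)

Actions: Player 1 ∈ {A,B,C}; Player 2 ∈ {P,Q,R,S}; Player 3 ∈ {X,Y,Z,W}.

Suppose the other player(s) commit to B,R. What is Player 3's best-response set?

u_3(X vs B,R) = 0
u_3(Y vs B,R) = 4
u_3(Z vs B,R) = 4
u_3(W vs B,R) = 1
max payoff 4 at {Y,Z}

P3 best: {Y,Z}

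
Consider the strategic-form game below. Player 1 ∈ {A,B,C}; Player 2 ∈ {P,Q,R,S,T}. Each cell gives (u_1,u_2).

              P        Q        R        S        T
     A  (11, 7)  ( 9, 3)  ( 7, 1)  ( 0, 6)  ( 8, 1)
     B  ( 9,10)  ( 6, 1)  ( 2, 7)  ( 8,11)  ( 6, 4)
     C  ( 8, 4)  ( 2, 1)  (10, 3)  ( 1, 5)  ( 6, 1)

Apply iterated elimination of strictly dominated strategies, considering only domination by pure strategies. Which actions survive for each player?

IESDS → P1:{A,B} P2:{P,S}

P2 drop Q (P beats it: A:7>3 B:10>1 C:4>1)
P2 drop R (P beats it: A:7>1 B:10>7 C:4>3)
P2 drop T (P beats it: A:7>1 B:10>4 C:4>1)
P1 drop C (B beats it: P:9>8 S:8>1)
P1→{A,B} P2→{P,S}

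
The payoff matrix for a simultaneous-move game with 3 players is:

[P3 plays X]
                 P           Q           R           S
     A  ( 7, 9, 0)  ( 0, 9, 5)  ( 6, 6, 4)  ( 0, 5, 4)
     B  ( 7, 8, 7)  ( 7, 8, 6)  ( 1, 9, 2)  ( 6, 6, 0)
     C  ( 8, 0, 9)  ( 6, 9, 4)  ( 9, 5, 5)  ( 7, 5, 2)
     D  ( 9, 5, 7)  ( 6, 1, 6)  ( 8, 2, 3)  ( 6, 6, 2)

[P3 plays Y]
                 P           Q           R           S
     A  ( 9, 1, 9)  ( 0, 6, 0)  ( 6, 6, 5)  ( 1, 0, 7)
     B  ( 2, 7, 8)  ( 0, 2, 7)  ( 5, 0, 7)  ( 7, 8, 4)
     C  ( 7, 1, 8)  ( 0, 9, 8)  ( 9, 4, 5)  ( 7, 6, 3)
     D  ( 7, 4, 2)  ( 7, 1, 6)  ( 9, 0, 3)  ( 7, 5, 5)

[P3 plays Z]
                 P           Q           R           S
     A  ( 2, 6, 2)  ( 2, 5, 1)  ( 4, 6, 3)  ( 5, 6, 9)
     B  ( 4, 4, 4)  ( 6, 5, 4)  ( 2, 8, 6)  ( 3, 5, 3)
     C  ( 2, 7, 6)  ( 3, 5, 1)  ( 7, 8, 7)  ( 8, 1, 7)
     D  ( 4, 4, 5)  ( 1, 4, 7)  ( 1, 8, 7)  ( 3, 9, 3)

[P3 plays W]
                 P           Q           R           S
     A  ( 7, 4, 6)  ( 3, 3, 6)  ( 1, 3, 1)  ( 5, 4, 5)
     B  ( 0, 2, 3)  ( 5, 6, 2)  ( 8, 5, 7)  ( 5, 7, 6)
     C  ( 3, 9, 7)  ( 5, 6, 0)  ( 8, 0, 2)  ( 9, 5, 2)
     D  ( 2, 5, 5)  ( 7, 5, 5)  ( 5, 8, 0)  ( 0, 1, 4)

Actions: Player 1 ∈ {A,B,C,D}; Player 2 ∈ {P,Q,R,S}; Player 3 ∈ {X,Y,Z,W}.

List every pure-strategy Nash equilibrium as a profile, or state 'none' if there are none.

(A,P,X): not NE [P1→D gives 9>7; P3→Y gives 9>0]
(A,P,Y): not NE [P2→R gives 6>1]
(A,P,Z): not NE [P1→D gives 4>2; P3→Y gives 9>2]
(A,P,W): not NE [P3→Y gives 9>6]
(A,Q,X): not NE [P1→B gives 7>0; P3→W gives 6>5]
(A,Q,Y): not NE [P1→D gives 7>0; P3→W gives 6>0]
(A,Q,Z): not NE [P1→B gives 6>2; P2→S gives 6>5; P3→W gives 6>1]
(A,Q,W): not NE [P1→D gives 7>3; P2→S gives 4>3]
(A,R,X): not NE [P1→C gives 9>6; P2→Q gives 9>6; P3→Y gives 5>4]
(A,R,Y): not NE [P1→D gives 9>6]
(A,R,Z): not NE [P1→C gives 7>4; P3→Y gives 5>3]
(A,R,W): not NE [P1→C gives 8>1; P2→S gives 4>3; P3→Y gives 5>1]
(A,S,X): not NE [P1→C gives 7>0; P2→Q gives 9>5; P3→Z gives 9>4]
(A,S,Y): not NE [P1→D gives 7>1; P2→R gives 6>0; P3→Z gives 9>7]
(A,S,Z): not NE [P1→C gives 8>5]
(A,S,W): not NE [P1→C gives 9>5; P3→Z gives 9>5]
(B,P,X): not NE [P1→D gives 9>7; P2→R gives 9>8; P3→Y gives 8>7]
(B,P,Y): not NE [P1→A gives 9>2; P2→S gives 8>7]
(B,P,Z): not NE [P2→R gives 8>4; P3→Y gives 8>4]
(B,P,W): not NE [P1→A gives 7>0; P2→S gives 7>2; P3→Y gives 8>3]
(B,Q,X): not NE [P2→R gives 9>8; P3→Y gives 7>6]
(B,Q,Y): not NE [P1→D gives 7>0; P2→S gives 8>2]
(B,Q,Z): not NE [P2→R gives 8>5; P3→Y gives 7>4]
(B,Q,W): not NE [P1→D gives 7>5; P2→S gives 7>6; P3→Y gives 7>2]
(B,R,X): not NE [P1→C gives 9>1; P3→W gives 7>2]
(B,R,Y): not NE [P1→D gives 9>5; P2→S gives 8>0]
(B,R,Z): not NE [P1→C gives 7>2; P3→W gives 7>6]
(B,R,W): not NE [P2→S gives 7>5]
(B,S,X): not NE [P1→C gives 7>6; P2→R gives 9>6; P3→W gives 6>0]
(B,S,Y): not NE [P3→W gives 6>4]
(B,S,Z): not NE [P1→C gives 8>3; P2→R gives 8>5; P3→W gives 6>3]
(B,S,W): not NE [P1→C gives 9>5]
(C,P,X): not NE [P1→D gives 9>8; P2→Q gives 9>0]
(C,P,Y): not NE [P1→A gives 9>7; P2→Q gives 9>1; P3→X gives 9>8]
(C,P,Z): not NE [P1→D gives 4>2; P2→R gives 8>7; P3→X gives 9>6]
(C,P,W): not NE [P1→A gives 7>3; P3→X gives 9>7]
(C,Q,X): not NE [P1→B gives 7>6; P3→Y gives 8>4]
(C,Q,Y): not NE [P1→D gives 7>0]
(C,Q,Z): not NE [P1→B gives 6>3; P2→R gives 8>5; P3→Y gives 8>1]
(C,Q,W): not NE [P1→D gives 7>5; P2→P gives 9>6; P3→Y gives 8>0]
(C,R,X): not NE [P2→Q gives 9>5; P3→Z gives 7>5]
(C,R,Y): not NE [P2→Q gives 9>4; P3→Z gives 7>5]
(C,R,Z): NE
(C,R,W): not NE [P2→P gives 9>0; P3→Z gives 7>2]
(C,S,X): not NE [P2→Q gives 9>5; P3→Z gives 7>2]
(C,S,Y): not NE [P2→Q gives 9>6; P3→Z gives 7>3]
(C,S,Z): not NE [P2→R gives 8>1]
(C,S,W): not NE [P2→P gives 9>5; P3→Z gives 7>2]
(D,P,X): not NE [P2→S gives 6>5]
(D,P,Y): not NE [P1→A gives 9>7; P2→S gives 5>4; P3→X gives 7>2]
(D,P,Z): not NE [P2→S gives 9>4; P3→X gives 7>5]
(D,P,W): not NE [P1→A gives 7>2; P2→R gives 8>5; P3→X gives 7>5]
(D,Q,X): not NE [P1→B gives 7>6; P2→S gives 6>1; P3→Z gives 7>6]
(D,Q,Y): not NE [P2→S gives 5>1; P3→Z gives 7>6]
(D,Q,Z): not NE [P1→B gives 6>1; P2→S gives 9>4]
(D,Q,W): not NE [P2→R gives 8>5; P3→Z gives 7>5]
(D,R,X): not NE [P1→C gives 9>8; P2→S gives 6>2; P3→Z gives 7>3]
(D,R,Y): not NE [P2→S gives 5>0; P3→Z gives 7>3]
(D,R,Z): not NE [P1→C gives 7>1; P2→S gives 9>8]
(D,R,W): not NE [P1→C gives 8>5; P3→Z gives 7>0]
(D,S,X): not NE [P1→C gives 7>6; P3→Y gives 5>2]
(D,S,Y): NE
(D,S,Z): not NE [P1→C gives 8>3; P3→Y gives 5>3]
(D,S,W): not NE [P1→C gives 9>0; P2→R gives 8>1; P3→Y gives 5>4]

NE set: (C,R,Z), (D,S,Y)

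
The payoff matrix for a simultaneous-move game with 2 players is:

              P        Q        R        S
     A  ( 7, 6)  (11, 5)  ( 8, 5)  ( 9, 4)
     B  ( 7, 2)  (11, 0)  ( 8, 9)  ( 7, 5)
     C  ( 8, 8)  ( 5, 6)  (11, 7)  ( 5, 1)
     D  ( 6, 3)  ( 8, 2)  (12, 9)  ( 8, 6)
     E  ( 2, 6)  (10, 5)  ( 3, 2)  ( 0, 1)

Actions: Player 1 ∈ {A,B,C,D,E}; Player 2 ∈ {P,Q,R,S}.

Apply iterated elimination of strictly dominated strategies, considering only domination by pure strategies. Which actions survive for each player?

Survivors P1:{C,D} P2:{P,R}

P1 drop E (A beats it: P:7>2 Q:11>10 R:8>3 S:9>0)
P2 drop Q (P beats it: A:6>5 B:2>0 C:8>6 D:3>2)
P2 drop S (R beats it: A:5>4 B:9>5 C:7>1 D:9>6)
P1 drop A (C beats it: P:8>7 R:11>8)
P1 drop B (C beats it: P:8>7 R:11>8)
P1→{C,D} P2→{P,R}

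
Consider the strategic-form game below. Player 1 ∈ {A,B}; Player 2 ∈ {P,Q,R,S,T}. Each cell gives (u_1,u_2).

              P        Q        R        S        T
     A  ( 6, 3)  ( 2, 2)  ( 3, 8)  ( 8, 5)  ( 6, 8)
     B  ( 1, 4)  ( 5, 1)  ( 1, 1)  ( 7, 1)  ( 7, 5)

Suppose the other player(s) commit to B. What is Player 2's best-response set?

BR_2 = {T}

u_2(P vs B) = 4
u_2(Q vs B) = 1
u_2(R vs B) = 1
u_2(S vs B) = 1
u_2(T vs B) = 5
max payoff 5 at {T}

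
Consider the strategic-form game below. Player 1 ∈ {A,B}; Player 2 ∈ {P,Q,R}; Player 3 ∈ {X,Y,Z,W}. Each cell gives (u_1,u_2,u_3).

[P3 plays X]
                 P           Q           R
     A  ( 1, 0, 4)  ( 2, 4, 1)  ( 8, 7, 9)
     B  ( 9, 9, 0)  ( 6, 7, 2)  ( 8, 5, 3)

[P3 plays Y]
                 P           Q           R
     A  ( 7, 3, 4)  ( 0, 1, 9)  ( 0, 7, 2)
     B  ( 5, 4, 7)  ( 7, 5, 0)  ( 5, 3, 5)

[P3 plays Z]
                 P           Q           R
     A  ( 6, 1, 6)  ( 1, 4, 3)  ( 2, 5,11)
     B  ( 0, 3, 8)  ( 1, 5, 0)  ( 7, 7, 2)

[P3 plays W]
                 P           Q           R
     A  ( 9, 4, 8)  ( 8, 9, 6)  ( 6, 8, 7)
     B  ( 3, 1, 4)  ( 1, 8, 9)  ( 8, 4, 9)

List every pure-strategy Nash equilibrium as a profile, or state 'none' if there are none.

(A,P,X): not NE [P1→B gives 9>1; P2→R gives 7>0; P3→W gives 8>4]
(A,P,Y): not NE [P2→R gives 7>3; P3→W gives 8>4]
(A,P,Z): not NE [P2→R gives 5>1; P3→W gives 8>6]
(A,P,W): not NE [P2→Q gives 9>4]
(A,Q,X): not NE [P1→B gives 6>2; P2→R gives 7>4; P3→Y gives 9>1]
(A,Q,Y): not NE [P1→B gives 7>0; P2→R gives 7>1]
(A,Q,Z): not NE [P2→R gives 5>4; P3→Y gives 9>3]
(A,Q,W): not NE [P3→Y gives 9>6]
(A,R,X): not NE [P3→Z gives 11>9]
(A,R,Y): not NE [P1→B gives 5>0; P3→Z gives 11>2]
(A,R,Z): not NE [P1→B gives 7>2]
(A,R,W): not NE [P1→B gives 8>6; P2→Q gives 9>8; P3→Z gives 11>7]
(B,P,X): not NE [P3→Z gives 8>0]
(B,P,Y): not NE [P1→A gives 7>5; P2→Q gives 5>4; P3→Z gives 8>7]
(B,P,Z): not NE [P1→A gives 6>0; P2→R gives 7>3]
(B,P,W): not NE [P1→A gives 9>3; P2→Q gives 8>1; P3→Z gives 8>4]
(B,Q,X): not NE [P2→P gives 9>7; P3→W gives 9>2]
(B,Q,Y): not NE [P3→W gives 9>0]
(B,Q,Z): not NE [P2→R gives 7>5; P3→W gives 9>0]
(B,Q,W): not NE [P1→A gives 8>1]
(B,R,X): not NE [P2→P gives 9>5; P3→W gives 9>3]
(B,R,Y): not NE [P2→Q gives 5>3; P3→W gives 9>5]
(B,R,Z): not NE [P3→W gives 9>2]
(B,R,W): not NE [P2→Q gives 8>4]

Equilibria: none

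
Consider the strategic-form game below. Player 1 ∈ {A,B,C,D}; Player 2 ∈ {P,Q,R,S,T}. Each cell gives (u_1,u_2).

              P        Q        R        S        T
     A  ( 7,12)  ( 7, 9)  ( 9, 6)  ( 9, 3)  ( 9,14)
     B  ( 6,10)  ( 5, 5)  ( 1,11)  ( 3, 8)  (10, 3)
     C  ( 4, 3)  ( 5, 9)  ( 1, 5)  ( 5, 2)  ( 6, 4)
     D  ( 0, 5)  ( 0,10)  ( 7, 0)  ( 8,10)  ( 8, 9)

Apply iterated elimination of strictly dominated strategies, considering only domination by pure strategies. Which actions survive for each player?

P1 drop C (A beats it: P:7>4 Q:7>5 R:9>1 S:9>5 T:9>6)
P1 drop D (A beats it: P:7>0 Q:7>0 R:9>7 S:9>8 T:9>8)
P2 drop Q (P beats it: A:12>9 B:10>5)
P2 drop S (P beats it: A:12>3 B:10>8)
P1→{A,B} P2→{P,R,T}

Survivors P1:{A,B} P2:{P,R,T}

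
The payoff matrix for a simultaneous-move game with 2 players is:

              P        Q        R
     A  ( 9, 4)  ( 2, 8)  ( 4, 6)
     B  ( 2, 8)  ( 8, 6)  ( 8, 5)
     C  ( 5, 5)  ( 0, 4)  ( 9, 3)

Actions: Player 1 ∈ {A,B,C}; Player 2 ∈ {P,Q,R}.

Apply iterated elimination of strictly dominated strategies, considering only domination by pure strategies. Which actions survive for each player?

Survivors P1:{A,B} P2:{P,Q}

P2 drop R (Q beats it: A:8>6 B:6>5 C:4>3)
P1 drop C (A beats it: P:9>5 Q:2>0)
P1→{A,B} P2→{P,Q}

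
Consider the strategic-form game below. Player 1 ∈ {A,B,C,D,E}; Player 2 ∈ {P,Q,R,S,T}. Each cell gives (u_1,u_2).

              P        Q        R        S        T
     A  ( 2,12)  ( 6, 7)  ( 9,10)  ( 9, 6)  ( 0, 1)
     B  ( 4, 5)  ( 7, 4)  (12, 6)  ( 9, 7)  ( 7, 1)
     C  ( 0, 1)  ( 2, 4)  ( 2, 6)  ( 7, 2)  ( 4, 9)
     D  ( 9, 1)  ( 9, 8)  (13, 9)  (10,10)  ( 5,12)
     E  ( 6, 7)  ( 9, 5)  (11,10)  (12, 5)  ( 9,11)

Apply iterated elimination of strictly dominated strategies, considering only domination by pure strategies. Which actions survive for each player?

P1 drop A (D beats it: P:9>2 Q:9>6 R:13>9 S:10>9 T:5>0)
P1 drop C (B beats it: P:4>0 Q:7>2 R:12>2 S:9>7 T:7>4)
P2 drop P (R beats it: B:6>5 D:9>1 E:10>7)
P2 drop Q (R beats it: B:6>4 D:9>8 E:10>5)
P1→{B,D,E} P2→{R,S,T}

Survivors P1:{B,D,E} P2:{R,S,T}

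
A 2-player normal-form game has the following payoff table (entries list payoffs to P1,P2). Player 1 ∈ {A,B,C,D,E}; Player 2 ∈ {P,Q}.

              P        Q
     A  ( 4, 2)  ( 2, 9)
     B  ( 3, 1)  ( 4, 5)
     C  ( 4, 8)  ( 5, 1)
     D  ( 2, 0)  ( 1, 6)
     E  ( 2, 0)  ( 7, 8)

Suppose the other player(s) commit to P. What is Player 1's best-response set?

u_1(A vs P) = 4
u_1(B vs P) = 3
u_1(C vs P) = 4
u_1(D vs P) = 2
u_1(E vs P) = 2
max payoff 4 at {A,C}

P1 best: {A,C}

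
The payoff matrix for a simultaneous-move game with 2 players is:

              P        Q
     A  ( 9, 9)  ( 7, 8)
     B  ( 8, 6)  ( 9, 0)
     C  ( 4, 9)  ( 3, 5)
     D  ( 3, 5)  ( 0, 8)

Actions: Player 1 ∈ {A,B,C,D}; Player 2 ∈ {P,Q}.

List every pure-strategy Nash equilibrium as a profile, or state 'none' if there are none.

NE set: (A,P)

(A,P): NE
(A,Q): not NE [P1→B gives 9>7; P2→P gives 9>8]
(B,P): not NE [P1→A gives 9>8]
(B,Q): not NE [P2→P gives 6>0]
(C,P): not NE [P1→A gives 9>4]
(C,Q): not NE [P1→B gives 9>3; P2→P gives 9>5]
(D,P): not NE [P1→A gives 9>3; P2→Q gives 8>5]
(D,Q): not NE [P1→B gives 9>0]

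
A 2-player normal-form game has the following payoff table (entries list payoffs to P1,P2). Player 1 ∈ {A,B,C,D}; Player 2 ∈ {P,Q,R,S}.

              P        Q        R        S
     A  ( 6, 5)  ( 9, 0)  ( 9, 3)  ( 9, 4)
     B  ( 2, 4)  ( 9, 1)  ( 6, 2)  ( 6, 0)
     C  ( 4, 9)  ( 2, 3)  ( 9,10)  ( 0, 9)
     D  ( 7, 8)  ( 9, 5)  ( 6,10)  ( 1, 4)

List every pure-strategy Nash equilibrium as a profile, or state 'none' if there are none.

(A,P): not NE [P1→D gives 7>6]
(A,Q): not NE [P2→P gives 5>0]
(A,R): not NE [P2→P gives 5>3]
(A,S): not NE [P2→P gives 5>4]
(B,P): not NE [P1→D gives 7>2]
(B,Q): not NE [P2→P gives 4>1]
(B,R): not NE [P1→C gives 9>6; P2→P gives 4>2]
(B,S): not NE [P1→A gives 9>6; P2→P gives 4>0]
(C,P): not NE [P1→D gives 7>4; P2→R gives 10>9]
(C,Q): not NE [P1→D gives 9>2; P2→R gives 10>3]
(C,R): NE
(C,S): not NE [P1→A gives 9>0; P2→R gives 10>9]
(D,P): not NE [P2→R gives 10>8]
(D,Q): not NE [P2→R gives 10>5]
(D,R): not NE [P1→C gives 9>6]
(D,S): not NE [P1→A gives 9>1; P2→R gives 10>4]

Nash profiles: (C,R)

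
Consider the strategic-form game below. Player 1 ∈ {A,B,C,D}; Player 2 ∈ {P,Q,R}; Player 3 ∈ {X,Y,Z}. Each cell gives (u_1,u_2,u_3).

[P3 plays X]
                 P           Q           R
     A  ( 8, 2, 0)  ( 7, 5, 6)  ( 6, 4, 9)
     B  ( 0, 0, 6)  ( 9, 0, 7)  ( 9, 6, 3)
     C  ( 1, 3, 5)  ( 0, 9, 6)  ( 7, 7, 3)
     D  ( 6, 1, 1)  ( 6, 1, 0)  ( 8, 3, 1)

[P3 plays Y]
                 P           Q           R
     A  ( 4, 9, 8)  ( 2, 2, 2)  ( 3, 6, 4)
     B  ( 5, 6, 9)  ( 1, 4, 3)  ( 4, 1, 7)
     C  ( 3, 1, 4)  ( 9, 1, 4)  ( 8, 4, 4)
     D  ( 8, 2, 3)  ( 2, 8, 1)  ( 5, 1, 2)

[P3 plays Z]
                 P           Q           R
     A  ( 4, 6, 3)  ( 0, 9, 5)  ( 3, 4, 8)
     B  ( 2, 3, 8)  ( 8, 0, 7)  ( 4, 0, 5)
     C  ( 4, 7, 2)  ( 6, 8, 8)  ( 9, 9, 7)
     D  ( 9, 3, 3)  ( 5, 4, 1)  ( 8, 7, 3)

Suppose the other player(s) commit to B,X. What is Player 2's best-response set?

argmax u_2 = {R}

u_2(P vs B,X) = 0
u_2(Q vs B,X) = 0
u_2(R vs B,X) = 6
max payoff 6 at {R}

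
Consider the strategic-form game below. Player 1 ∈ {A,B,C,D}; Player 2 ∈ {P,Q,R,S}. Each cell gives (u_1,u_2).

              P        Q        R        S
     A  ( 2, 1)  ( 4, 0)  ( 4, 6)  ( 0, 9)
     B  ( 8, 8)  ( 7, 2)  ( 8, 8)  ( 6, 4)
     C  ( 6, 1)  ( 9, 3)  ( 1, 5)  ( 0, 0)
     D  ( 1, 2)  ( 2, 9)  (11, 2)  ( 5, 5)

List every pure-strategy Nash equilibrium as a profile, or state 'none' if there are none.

(A,P): not NE [P1→B gives 8>2; P2→S gives 9>1]
(A,Q): not NE [P1→C gives 9>4; P2→S gives 9>0]
(A,R): not NE [P1→D gives 11>4; P2→S gives 9>6]
(A,S): not NE [P1→B gives 6>0]
(B,P): NE
(B,Q): not NE [P1→C gives 9>7; P2→R gives 8>2]
(B,R): not NE [P1→D gives 11>8]
(B,S): not NE [P2→R gives 8>4]
(C,P): not NE [P1→B gives 8>6; P2→R gives 5>1]
(C,Q): not NE [P2→R gives 5>3]
(C,R): not NE [P1→D gives 11>1]
(C,S): not NE [P1→B gives 6>0; P2→R gives 5>0]
(D,P): not NE [P1→B gives 8>1; P2→Q gives 9>2]
(D,Q): not NE [P1→C gives 9>2]
(D,R): not NE [P2→Q gives 9>2]
(D,S): not NE [P1→B gives 6>5; P2→Q gives 9>5]

NE set: (B,P)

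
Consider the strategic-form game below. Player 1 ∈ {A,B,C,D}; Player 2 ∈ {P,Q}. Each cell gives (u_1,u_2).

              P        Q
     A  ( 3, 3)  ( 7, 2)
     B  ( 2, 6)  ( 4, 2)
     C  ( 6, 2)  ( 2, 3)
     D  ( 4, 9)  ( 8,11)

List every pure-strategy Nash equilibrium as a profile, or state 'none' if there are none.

NE set: (D,Q)

(A,P): not NE [P1→C gives 6>3]
(A,Q): not NE [P1→D gives 8>7; P2→P gives 3>2]
(B,P): not NE [P1→C gives 6>2]
(B,Q): not NE [P1→D gives 8>4; P2→P gives 6>2]
(C,P): not NE [P2→Q gives 3>2]
(C,Q): not NE [P1→D gives 8>2]
(D,P): not NE [P1→C gives 6>4; P2→Q gives 11>9]
(D,Q): NE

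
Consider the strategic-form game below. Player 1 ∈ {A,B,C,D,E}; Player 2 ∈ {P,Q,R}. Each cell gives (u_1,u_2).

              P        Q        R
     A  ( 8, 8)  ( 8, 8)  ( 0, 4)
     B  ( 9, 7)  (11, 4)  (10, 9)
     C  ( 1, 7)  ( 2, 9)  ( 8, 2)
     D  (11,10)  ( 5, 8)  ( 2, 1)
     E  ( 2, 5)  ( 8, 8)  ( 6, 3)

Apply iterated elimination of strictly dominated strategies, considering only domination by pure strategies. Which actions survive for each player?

Survivors P1:{B,D} P2:{P,R}

P1 drop A (B beats it: P:9>8 Q:11>8 R:10>0)
P1 drop C (B beats it: P:9>1 Q:11>2 R:10>8)
P1 drop E (B beats it: P:9>2 Q:11>8 R:10>6)
P2 drop Q (P beats it: B:7>4 D:10>8)
P1→{B,D} P2→{P,R}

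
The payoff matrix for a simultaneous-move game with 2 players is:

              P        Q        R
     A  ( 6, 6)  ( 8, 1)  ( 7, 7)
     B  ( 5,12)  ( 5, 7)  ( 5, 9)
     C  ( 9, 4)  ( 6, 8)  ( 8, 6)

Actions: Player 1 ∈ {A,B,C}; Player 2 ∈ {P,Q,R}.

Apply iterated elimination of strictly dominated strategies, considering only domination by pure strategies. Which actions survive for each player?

P1 drop B (A beats it: P:6>5 Q:8>5 R:7>5)
P2 drop P (R beats it: A:7>6 C:6>4)
P1→{A,C} P2→{Q,R}

Remaining: P1:{A,C} P2:{Q,R}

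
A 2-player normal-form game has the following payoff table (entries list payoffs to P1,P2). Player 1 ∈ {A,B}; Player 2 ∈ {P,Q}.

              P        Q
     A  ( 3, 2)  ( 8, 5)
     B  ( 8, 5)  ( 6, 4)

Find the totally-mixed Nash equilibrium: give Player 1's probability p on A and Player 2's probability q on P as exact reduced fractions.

p=1/4, q=2/7

P1 indiff ⇒ q·3+(1-q)·8 = q·8+(1-q)·6 ⇒ q(-5) = (1-q)(-2) ⇒ q = 2/7
P2 indiff ⇒ p·2+(1-p)·5 = p·5+(1-p)·4 ⇒ p(-3) = (1-p)(-1) ⇒ p = 1/4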